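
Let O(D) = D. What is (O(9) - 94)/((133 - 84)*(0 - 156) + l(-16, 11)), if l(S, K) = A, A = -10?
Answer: 85/7654 ≈ 0.011105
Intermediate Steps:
l(S, K) = -10
(O(9) - 94)/((133 - 84)*(0 - 156) + l(-16, 11)) = (9 - 94)/((133 - 84)*(0 - 156) - 10) = -85/(49*(-156) - 10) = -85/(-7644 - 10) = -85/(-7654) = -85*(-1/7654) = 85/7654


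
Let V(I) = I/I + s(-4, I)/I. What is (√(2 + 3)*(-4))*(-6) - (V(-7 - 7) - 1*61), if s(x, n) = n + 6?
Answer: 416/7 + 24*√5 ≈ 113.09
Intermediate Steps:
s(x, n) = 6 + n
V(I) = 1 + (6 + I)/I (V(I) = I/I + (6 + I)/I = 1 + (6 + I)/I)
(√(2 + 3)*(-4))*(-6) - (V(-7 - 7) - 1*61) = (√(2 + 3)*(-4))*(-6) - ((2 + 6/(-7 - 7)) - 1*61) = (√5*(-4))*(-6) - ((2 + 6/(-14)) - 61) = -4*√5*(-6) - ((2 + 6*(-1/14)) - 61) = 24*√5 - ((2 - 3/7) - 61) = 24*√5 - (11/7 - 61) = 24*√5 - 1*(-416/7) = 24*√5 + 416/7 = 416/7 + 24*√5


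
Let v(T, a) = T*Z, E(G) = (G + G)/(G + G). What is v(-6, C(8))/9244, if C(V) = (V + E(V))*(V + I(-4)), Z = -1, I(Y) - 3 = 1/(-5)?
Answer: 3/4622 ≈ 0.00064907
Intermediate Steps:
I(Y) = 14/5 (I(Y) = 3 + 1/(-5) = 3 - ⅕ = 14/5)
E(G) = 1 (E(G) = (2*G)/((2*G)) = (2*G)*(1/(2*G)) = 1)
C(V) = (1 + V)*(14/5 + V) (C(V) = (V + 1)*(V + 14/5) = (1 + V)*(14/5 + V))
v(T, a) = -T (v(T, a) = T*(-1) = -T)
v(-6, C(8))/9244 = -1*(-6)/9244 = 6*(1/9244) = 3/4622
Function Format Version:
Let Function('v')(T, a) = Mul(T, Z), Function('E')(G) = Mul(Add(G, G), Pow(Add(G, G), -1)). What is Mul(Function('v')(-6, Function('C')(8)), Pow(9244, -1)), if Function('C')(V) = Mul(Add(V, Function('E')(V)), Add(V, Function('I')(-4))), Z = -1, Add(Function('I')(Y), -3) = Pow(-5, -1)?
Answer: Rational(3, 4622) ≈ 0.00064907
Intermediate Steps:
Function('I')(Y) = Rational(14, 5) (Function('I')(Y) = Add(3, Pow(-5, -1)) = Add(3, Rational(-1, 5)) = Rational(14, 5))
Function('E')(G) = 1 (Function('E')(G) = Mul(Mul(2, G), Pow(Mul(2, G), -1)) = Mul(Mul(2, G), Mul(Rational(1, 2), Pow(G, -1))) = 1)
Function('C')(V) = Mul(Add(1, V), Add(Rational(14, 5), V)) (Function('C')(V) = Mul(Add(V, 1), Add(V, Rational(14, 5))) = Mul(Add(1, V), Add(Rational(14, 5), V)))
Function('v')(T, a) = Mul(-1, T) (Function('v')(T, a) = Mul(T, -1) = Mul(-1, T))
Mul(Function('v')(-6, Function('C')(8)), Pow(9244, -1)) = Mul(Mul(-1, -6), Pow(9244, -1)) = Mul(6, Rational(1, 9244)) = Rational(3, 4622)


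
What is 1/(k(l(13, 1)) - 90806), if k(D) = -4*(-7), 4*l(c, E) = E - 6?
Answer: -1/90778 ≈ -1.1016e-5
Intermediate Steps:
l(c, E) = -3/2 + E/4 (l(c, E) = (E - 6)/4 = (-6 + E)/4 = -3/2 + E/4)
k(D) = 28
1/(k(l(13, 1)) - 90806) = 1/(28 - 90806) = 1/(-90778) = -1/90778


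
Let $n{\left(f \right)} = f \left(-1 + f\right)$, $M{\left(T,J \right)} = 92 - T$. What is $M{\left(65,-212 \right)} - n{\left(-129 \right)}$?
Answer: $-16743$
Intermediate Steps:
$M{\left(65,-212 \right)} - n{\left(-129 \right)} = \left(92 - 65\right) - - 129 \left(-1 - 129\right) = \left(92 - 65\right) - \left(-129\right) \left(-130\right) = 27 - 16770 = -16743$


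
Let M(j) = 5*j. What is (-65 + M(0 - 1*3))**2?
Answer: 6400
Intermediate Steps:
(-65 + M(0 - 1*3))**2 = (-65 + 5*(0 - 1*3))**2 = (-65 + 5*(0 - 3))**2 = (-65 + 5*(-3))**2 = (-65 - 15)**2 = (-80)**2 = 6400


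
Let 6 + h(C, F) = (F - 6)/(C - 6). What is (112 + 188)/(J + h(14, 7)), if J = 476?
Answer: 2400/3761 ≈ 0.63813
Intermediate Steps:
h(C, F) = -6 + (-6 + F)/(-6 + C) (h(C, F) = -6 + (F - 6)/(C - 6) = -6 + (-6 + F)/(-6 + C))
(112 + 188)/(J + h(14, 7)) = (112 + 188)/(476 + (30 + 7 - 6*14)/(-6 + 14)) = 300/(476 + (30 + 7 - 84)/8) = 300/(476 + (⅛)*(-47)) = 300/(476 - 47/8) = 300/(3761/8) = 300*(8/3761) = 2400/3761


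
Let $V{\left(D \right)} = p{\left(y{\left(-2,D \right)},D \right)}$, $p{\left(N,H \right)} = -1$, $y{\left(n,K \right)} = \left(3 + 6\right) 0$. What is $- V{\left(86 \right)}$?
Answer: $1$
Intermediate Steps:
$y{\left(n,K \right)} = 0$ ($y{\left(n,K \right)} = 9 \cdot 0 = 0$)
$V{\left(D \right)} = -1$
$- V{\left(86 \right)} = \left(-1\right) \left(-1\right) = 1$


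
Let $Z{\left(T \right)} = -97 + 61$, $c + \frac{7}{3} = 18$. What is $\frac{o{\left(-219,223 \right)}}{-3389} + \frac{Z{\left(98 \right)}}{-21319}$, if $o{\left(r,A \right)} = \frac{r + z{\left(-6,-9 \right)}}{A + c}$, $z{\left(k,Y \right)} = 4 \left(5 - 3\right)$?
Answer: $\frac{100849791}{51731065156} \approx 0.0019495$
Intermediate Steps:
$z{\left(k,Y \right)} = 8$ ($z{\left(k,Y \right)} = 4 \cdot 2 = 8$)
$c = \frac{47}{3}$ ($c = - \frac{7}{3} + 18 = \frac{47}{3} \approx 15.667$)
$Z{\left(T \right)} = -36$
$o{\left(r,A \right)} = \frac{8 + r}{\frac{47}{3} + A}$ ($o{\left(r,A \right)} = \frac{r + 8}{A + \frac{47}{3}} = \frac{8 + r}{\frac{47}{3} + A}$)
$\frac{o{\left(-219,223 \right)}}{-3389} + \frac{Z{\left(98 \right)}}{-21319} = \frac{3 \frac{1}{47 + 3 \cdot 223} \left(8 - 219\right)}{-3389} - \frac{36}{-21319} = 3 \frac{1}{47 + 669} \left(-211\right) \left(- \frac{1}{3389}\right) - - \frac{36}{21319} = 3 \cdot \frac{1}{716} \left(-211\right) \left(- \frac{1}{3389}\right) + \frac{36}{21319} = \left(- \frac{633}{716}\right) \left(- \frac{1}{3389}\right) + \frac{36}{21319} = \frac{633}{2426524} + \frac{36}{21319} = \frac{100849791}{51731065156}$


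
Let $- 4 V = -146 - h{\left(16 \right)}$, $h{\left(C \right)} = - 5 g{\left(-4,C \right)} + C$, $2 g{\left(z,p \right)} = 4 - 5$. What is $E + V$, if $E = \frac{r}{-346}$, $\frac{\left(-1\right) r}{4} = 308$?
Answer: $\frac{61845}{1384} \approx 44.686$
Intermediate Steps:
$r = -1232$ ($r = \left(-4\right) 308 = -1232$)
$E = \frac{616}{173}$ ($E = - \frac{1232}{-346} = \left(-1232\right) \left(- \frac{1}{346}\right) = \frac{616}{173} \approx 3.5607$)
$g{\left(z,p \right)} = - \frac{1}{2}$ ($g{\left(z,p \right)} = \frac{4 - 5}{2} = \frac{1}{2} \left(-1\right) = - \frac{1}{2}$)
$h{\left(C \right)} = \frac{5}{2} + C$ ($h{\left(C \right)} = \left(-5\right) \left(- \frac{1}{2}\right) + C = \frac{5}{2} + C$)
$V = \frac{329}{8}$ ($V = - \frac{-146 - \left(\frac{5}{2} + 16\right)}{4} = - \frac{-146 - \frac{37}{2}}{4} = \left(- \frac{1}{4}\right) \left(- \frac{329}{2}\right) = \frac{329}{8} \approx 41.125$)
$E + V = \frac{616}{173} + \frac{329}{8} = \frac{61845}{1384}$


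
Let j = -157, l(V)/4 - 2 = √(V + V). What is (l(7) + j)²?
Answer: 22425 - 1192*√14 ≈ 17965.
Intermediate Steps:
l(V) = 8 + 4*√2*√V (l(V) = 8 + 4*√(V + V) = 8 + 4*√(2*V) = 8 + 4*(√2*√V) = 8 + 4*√2*√V)
(l(7) + j)² = ((8 + 4*√2*√7) - 157)² = ((8 + 4*√14) - 157)² = (-149 + 4*√14)²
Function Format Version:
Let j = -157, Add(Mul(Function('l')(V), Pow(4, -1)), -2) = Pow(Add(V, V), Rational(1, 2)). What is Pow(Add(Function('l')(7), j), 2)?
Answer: Add(22425, Mul(-1192, Pow(14, Rational(1, 2)))) ≈ 17965.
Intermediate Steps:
Function('l')(V) = Add(8, Mul(4, Pow(2, Rational(1, 2)), Pow(V, Rational(1, 2)))) (Function('l')(V) = Add(8, Mul(4, Pow(Add(V, V), Rational(1, 2)))) = Add(8, Mul(4, Pow(Mul(2, V), Rational(1, 2)))) = Add(8, Mul(4, Mul(Pow(2, Rational(1, 2)), Pow(V, Rational(1, 2))))) = Add(8, Mul(4, Pow(2, Rational(1, 2)), Pow(V, Rational(1, 2)))))
Pow(Add(Function('l')(7), j), 2) = Pow(Add(Add(8, Mul(4, Pow(2, Rational(1, 2)), Pow(7, Rational(1, 2)))), -157), 2) = Pow(Add(Add(8, Mul(4, Pow(14, Rational(1, 2)))), -157), 2) = Pow(Add(-149, Mul(4, Pow(14, Rational(1, 2)))), 2)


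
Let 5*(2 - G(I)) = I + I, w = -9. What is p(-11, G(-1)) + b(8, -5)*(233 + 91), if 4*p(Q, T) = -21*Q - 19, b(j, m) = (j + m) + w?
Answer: -1891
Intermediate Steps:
G(I) = 2 - 2*I/5 (G(I) = 2 - (I + I)/5 = 2 - 2*I/5)
b(j, m) = -9 + j + m (b(j, m) = (j + m) - 9 = -9 + j + m)
p(Q, T) = -19/4 - 21*Q/4 (p(Q, T) = (-21*Q - 19)/4 = (-19 - 21*Q)/4 = -19/4 - 21*Q/4)
p(-11, G(-1)) + b(8, -5)*(233 + 91) = (-19/4 - 21/4*(-11)) + (-9 + 8 - 5)*(233 + 91) = (-19/4 + 231/4) - 6*324 = 53 - 1944 = -1891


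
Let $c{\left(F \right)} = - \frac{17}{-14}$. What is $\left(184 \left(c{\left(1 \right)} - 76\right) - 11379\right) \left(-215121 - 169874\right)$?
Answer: $\frac{67750265115}{7} \approx 9.6786 \cdot 10^{9}$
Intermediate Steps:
$c{\left(F \right)} = \frac{17}{14}$ ($c{\left(F \right)} = \left(-17\right) \left(- \frac{1}{14}\right) = \frac{17}{14}$)
$\left(184 \left(c{\left(1 \right)} - 76\right) - 11379\right) \left(-215121 - 169874\right) = \left(184 \left(\frac{17}{14} - 76\right) - 11379\right) \left(-215121 - 169874\right) = \left(184 \left(- \frac{1047}{14}\right) - 11379\right) \left(-384995\right) = \left(- \frac{96324}{7} - 11379\right) \left(-384995\right) = \left(- \frac{175977}{7}\right) \left(-384995\right) = \frac{67750265115}{7}$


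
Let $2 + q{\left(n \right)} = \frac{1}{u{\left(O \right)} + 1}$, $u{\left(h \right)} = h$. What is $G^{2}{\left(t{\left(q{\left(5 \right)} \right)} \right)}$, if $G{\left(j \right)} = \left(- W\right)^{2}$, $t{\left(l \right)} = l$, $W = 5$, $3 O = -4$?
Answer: $625$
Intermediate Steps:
$O = - \frac{4}{3}$ ($O = \frac{1}{3} \left(-4\right) = - \frac{4}{3} \approx -1.3333$)
$q{\left(n \right)} = -5$ ($q{\left(n \right)} = -2 + \frac{1}{- \frac{4}{3} + 1} = -2 + \frac{1}{- \frac{1}{3}} = -2 - 3 = -5$)
$G{\left(j \right)} = 25$ ($G{\left(j \right)} = \left(\left(-1\right) 5\right)^{2} = \left(-5\right)^{2} = 25$)
$G^{2}{\left(t{\left(q{\left(5 \right)} \right)} \right)} = 25^{2} = 625$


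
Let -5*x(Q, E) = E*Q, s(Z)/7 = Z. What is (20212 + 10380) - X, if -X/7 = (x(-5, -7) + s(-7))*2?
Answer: 29808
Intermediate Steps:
s(Z) = 7*Z
x(Q, E) = -E*Q/5
X = 784 (X = -7*(-⅕*(-7)*(-5) + 7*(-7))*2 = -7*(-7 - 49)*2 = -(-392)*2 = -7*(-112) = 784)
(20212 + 10380) - X = (20212 + 10380) - 1*784 = 30592 - 784 = 29808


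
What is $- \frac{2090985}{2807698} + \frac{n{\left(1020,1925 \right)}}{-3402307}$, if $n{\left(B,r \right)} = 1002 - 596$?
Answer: $- \frac{7115312827783}{9552650559286} \approx -0.74485$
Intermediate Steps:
$n{\left(B,r \right)} = 406$
$- \frac{2090985}{2807698} + \frac{n{\left(1020,1925 \right)}}{-3402307} = - \frac{2090985}{2807698} + \frac{406}{-3402307} = \left(-2090985\right) \frac{1}{2807698} + 406 \left(- \frac{1}{3402307}\right) = - \frac{2090985}{2807698} - \frac{406}{3402307} = - \frac{7115312827783}{9552650559286}$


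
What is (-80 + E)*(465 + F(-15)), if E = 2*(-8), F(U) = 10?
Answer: -45600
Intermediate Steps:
E = -16
(-80 + E)*(465 + F(-15)) = (-80 - 16)*(465 + 10) = -96*475 = -45600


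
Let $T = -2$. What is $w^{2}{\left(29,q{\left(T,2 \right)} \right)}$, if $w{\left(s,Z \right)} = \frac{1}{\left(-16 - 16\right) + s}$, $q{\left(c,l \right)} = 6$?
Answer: $\frac{1}{9} \approx 0.11111$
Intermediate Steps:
$w{\left(s,Z \right)} = \frac{1}{-32 + s}$
$w^{2}{\left(29,q{\left(T,2 \right)} \right)} = \left(\frac{1}{-32 + 29}\right)^{2} = \left(\frac{1}{-3}\right)^{2} = \left(- \frac{1}{3}\right)^{2} = \frac{1}{9}$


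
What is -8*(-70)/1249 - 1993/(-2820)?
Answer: 4068457/3522180 ≈ 1.1551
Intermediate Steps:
-8*(-70)/1249 - 1993/(-2820) = 560*(1/1249) - 1993*(-1/2820) = 560/1249 + 1993/2820 = 4068457/3522180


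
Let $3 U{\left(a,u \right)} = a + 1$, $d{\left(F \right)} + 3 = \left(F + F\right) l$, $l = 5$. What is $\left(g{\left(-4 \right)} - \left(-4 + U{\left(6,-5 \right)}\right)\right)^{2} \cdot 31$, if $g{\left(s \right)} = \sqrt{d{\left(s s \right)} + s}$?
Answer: $\frac{43462}{9} + 310 \sqrt{17} \approx 6107.3$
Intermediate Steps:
$d{\left(F \right)} = -3 + 10 F$ ($d{\left(F \right)} = -3 + \left(F + F\right) 5 = -3 + 2 F 5 = -3 + 10 F$)
$g{\left(s \right)} = \sqrt{-3 + s + 10 s^{2}}$ ($g{\left(s \right)} = \sqrt{\left(-3 + 10 s s\right) + s} = \sqrt{\left(-3 + 10 s^{2}\right) + s} = \sqrt{-3 + s + 10 s^{2}}$)
$U{\left(a,u \right)} = \frac{1}{3} + \frac{a}{3}$ ($U{\left(a,u \right)} = \frac{a + 1}{3} = \frac{1 + a}{3} = \frac{1}{3} + \frac{a}{3}$)
$\left(g{\left(-4 \right)} - \left(-4 + U{\left(6,-5 \right)}\right)\right)^{2} \cdot 31 = \left(\sqrt{-3 - 4 + 10 \left(-4\right)^{2}} + \left(4 - \left(\frac{1}{3} + \frac{1}{3} \cdot 6\right)\right)\right)^{2} \cdot 31 = \left(\sqrt{-3 - 4 + 10 \cdot 16} + \left(4 - \left(\frac{1}{3} + 2\right)\right)\right)^{2} \cdot 31 = \left(\sqrt{-3 - 4 + 160} + \left(4 - \frac{7}{3}\right)\right)^{2} \cdot 31 = \left(\sqrt{153} + \left(4 - \frac{7}{3}\right)\right)^{2} \cdot 31 = \left(3 \sqrt{17} + \frac{5}{3}\right)^{2} \cdot 31 = \left(\frac{5}{3} + 3 \sqrt{17}\right)^{2} \cdot 31 = 31 \left(\frac{5}{3} + 3 \sqrt{17}\right)^{2}$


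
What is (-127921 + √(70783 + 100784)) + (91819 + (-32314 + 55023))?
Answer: -13393 + 3*√19063 ≈ -12979.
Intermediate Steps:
(-127921 + √(70783 + 100784)) + (91819 + (-32314 + 55023)) = (-127921 + √171567) + (91819 + 22709) = (-127921 + 3*√19063) + 114528 = -13393 + 3*√19063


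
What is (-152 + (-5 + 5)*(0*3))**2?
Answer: 23104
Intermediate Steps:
(-152 + (-5 + 5)*(0*3))**2 = (-152 + 0*0)**2 = (-152 + 0)**2 = (-152)**2 = 23104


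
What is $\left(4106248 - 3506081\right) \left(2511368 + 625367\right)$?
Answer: $1882564834745$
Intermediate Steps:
$\left(4106248 - 3506081\right) \left(2511368 + 625367\right) = 600167 \cdot 3136735 = 1882564834745$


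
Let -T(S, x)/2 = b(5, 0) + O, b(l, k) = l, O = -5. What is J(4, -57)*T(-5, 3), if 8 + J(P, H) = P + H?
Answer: 0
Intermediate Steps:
T(S, x) = 0 (T(S, x) = -2*(5 - 5) = -2*0 = 0)
J(P, H) = -8 + H + P (J(P, H) = -8 + (P + H) = -8 + (H + P) = -8 + H + P)
J(4, -57)*T(-5, 3) = (-8 - 57 + 4)*0 = -61*0 = 0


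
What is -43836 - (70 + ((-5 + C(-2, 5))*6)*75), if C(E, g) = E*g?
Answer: -37156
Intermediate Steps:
-43836 - (70 + ((-5 + C(-2, 5))*6)*75) = -43836 - (70 + ((-5 - 2*5)*6)*75) = -43836 - (70 + ((-5 - 10)*6)*75) = -43836 - (70 - 15*6*75) = -43836 - (70 - 90*75) = -43836 - (70 - 6750) = -43836 - 1*(-6680) = -43836 + 6680 = -37156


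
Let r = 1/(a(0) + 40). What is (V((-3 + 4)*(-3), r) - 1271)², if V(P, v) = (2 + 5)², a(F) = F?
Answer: 1493284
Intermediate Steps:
r = 1/40 (r = 1/(0 + 40) = 1/40 ≈ 0.025000)
V(P, v) = 49 (V(P, v) = 7² = 49)
(V((-3 + 4)*(-3), r) - 1271)² = (49 - 1271)² = (-1222)² = 1493284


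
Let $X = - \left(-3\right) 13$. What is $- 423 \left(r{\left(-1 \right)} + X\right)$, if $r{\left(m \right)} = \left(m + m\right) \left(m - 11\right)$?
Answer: $-26649$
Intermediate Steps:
$r{\left(m \right)} = 2 m \left(-11 + m\right)$
$X = 39$ ($X = \left(-1\right) \left(-39\right) = 39$)
$- 423 \left(r{\left(-1 \right)} + X\right) = - 423 \left(2 \left(-1\right) \left(-11 - 1\right) + 39\right) = - 423 \left(2 \left(-1\right) \left(-12\right) + 39\right) = - 423 \left(24 + 39\right) = \left(-423\right) 63 = -26649$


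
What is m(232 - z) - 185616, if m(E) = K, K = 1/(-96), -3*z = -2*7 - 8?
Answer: -17819137/96 ≈ -1.8562e+5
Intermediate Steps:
z = 22/3 (z = -(-2*7 - 8)/3 = -(-14 - 8)/3 = -⅓*(-22) = 22/3 ≈ 7.3333)
K = -1/96 ≈ -0.010417
m(E) = -1/96
m(232 - z) - 185616 = -1/96 - 185616 = -17819137/96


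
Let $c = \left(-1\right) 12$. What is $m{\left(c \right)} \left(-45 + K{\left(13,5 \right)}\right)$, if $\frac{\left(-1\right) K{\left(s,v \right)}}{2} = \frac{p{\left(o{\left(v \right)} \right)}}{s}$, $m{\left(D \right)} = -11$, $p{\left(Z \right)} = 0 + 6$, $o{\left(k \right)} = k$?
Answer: $\frac{6567}{13} \approx 505.15$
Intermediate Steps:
$p{\left(Z \right)} = 6$
$c = -12$
$K{\left(s,v \right)} = - \frac{12}{s}$ ($K{\left(s,v \right)} = - 2 \frac{6}{s} = - \frac{12}{s}$)
$m{\left(c \right)} \left(-45 + K{\left(13,5 \right)}\right) = - 11 \left(-45 - \frac{12}{13}\right) = \left(-11\right) \left(- \frac{597}{13}\right) = \frac{6567}{13}$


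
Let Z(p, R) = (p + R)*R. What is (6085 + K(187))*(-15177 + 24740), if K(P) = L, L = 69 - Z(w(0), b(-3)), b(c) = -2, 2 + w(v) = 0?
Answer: 58774198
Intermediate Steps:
w(v) = -2 (w(v) = -2 + 0 = -2)
Z(p, R) = R*(R + p) (Z(p, R) = (R + p)*R = R*(R + p))
L = 61 (L = 69 - (-2)*(-2 - 2) = 69 - (-2)*(-4) = 69 - 1*8 = 69 - 8 = 61)
K(P) = 61
(6085 + K(187))*(-15177 + 24740) = (6085 + 61)*(-15177 + 24740) = 6146*9563 = 58774198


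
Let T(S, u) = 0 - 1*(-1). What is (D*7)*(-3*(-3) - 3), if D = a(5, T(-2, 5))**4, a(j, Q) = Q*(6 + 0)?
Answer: 54432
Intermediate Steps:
T(S, u) = 1 (T(S, u) = 0 + 1 = 1)
a(j, Q) = 6*Q (a(j, Q) = Q*6 = 6*Q)
D = 1296 (D = (6*1)**4 = 6**4 = 1296)
(D*7)*(-3*(-3) - 3) = (1296*7)*(-3*(-3) - 3) = 9072*(9 - 3) = 9072*6 = 54432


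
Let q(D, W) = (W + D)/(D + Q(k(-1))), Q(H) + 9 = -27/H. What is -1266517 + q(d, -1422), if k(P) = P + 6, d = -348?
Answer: -382486659/302 ≈ -1.2665e+6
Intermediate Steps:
k(P) = 6 + P
Q(H) = -9 - 27/H
q(D, W) = (D + W)/(-72/5 + D) (q(D, W) = (W + D)/(D + (-9 - 27/(6 - 1))) = (D + W)/(D + (-9 - 27/5)) = (D + W)/(D - 72/5) = (D + W)/(-72/5 + D))
-1266517 + q(d, -1422) = -1266517 + 5*(-348 - 1422)/(-72 + 5*(-348)) = -1266517 + 5*(-1770)/(-72 - 1740) = -1266517 + 5*(-1770)/(-1812) = -1266517 + 5*(-1/1812)*(-1770) = -1266517 + 1475/302 = -382486659/302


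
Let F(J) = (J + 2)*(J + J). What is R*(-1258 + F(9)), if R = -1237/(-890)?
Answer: -131122/89 ≈ -1473.3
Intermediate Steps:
R = 1237/890 (R = -1237*(-1/890) = 1237/890 ≈ 1.3899)
F(J) = 2*J*(2 + J) (F(J) = (2 + J)*(2*J) = 2*J*(2 + J))
R*(-1258 + F(9)) = 1237*(-1258 + 2*9*(2 + 9))/890 = 1237*(-1258 + 2*9*11)/890 = 1237*(-1258 + 198)/890 = (1237/890)*(-1060) = -131122/89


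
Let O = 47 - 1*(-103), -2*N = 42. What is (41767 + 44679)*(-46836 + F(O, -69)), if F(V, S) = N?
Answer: -4050600222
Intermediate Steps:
N = -21 (N = -½*42 = -21)
O = 150 (O = 47 + 103 = 150)
F(V, S) = -21
(41767 + 44679)*(-46836 + F(O, -69)) = (41767 + 44679)*(-46836 - 21) = 86446*(-46857) = -4050600222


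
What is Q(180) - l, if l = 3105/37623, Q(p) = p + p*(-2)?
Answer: -2258415/12541 ≈ -180.08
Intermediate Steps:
Q(p) = -p (Q(p) = p - 2*p = -p)
l = 1035/12541 (l = 3105*(1/37623) = 1035/12541 ≈ 0.082529)
Q(180) - l = -1*180 - 1*1035/12541 = -180 - 1035/12541 = -2258415/12541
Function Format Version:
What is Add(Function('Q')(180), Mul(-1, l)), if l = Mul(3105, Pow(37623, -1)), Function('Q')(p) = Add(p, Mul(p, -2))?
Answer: Rational(-2258415, 12541) ≈ -180.08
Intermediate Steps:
Function('Q')(p) = Mul(-1, p) (Function('Q')(p) = Add(p, Mul(-2, p)) = Mul(-1, p))
l = Rational(1035, 12541) (l = Mul(3105, Rational(1, 37623)) = Rational(1035, 12541) ≈ 0.082529)
Add(Function('Q')(180), Mul(-1, l)) = Add(Mul(-1, 180), Mul(-1, Rational(1035, 12541))) = Add(-180, Rational(-1035, 12541)) = Rational(-2258415, 12541)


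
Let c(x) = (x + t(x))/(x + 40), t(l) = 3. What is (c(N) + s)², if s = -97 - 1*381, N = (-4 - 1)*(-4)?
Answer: 821223649/3600 ≈ 2.2812e+5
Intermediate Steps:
N = 20 (N = -5*(-4) = 20)
c(x) = (3 + x)/(40 + x) (c(x) = (x + 3)/(x + 40) = (3 + x)/(40 + x))
s = -478 (s = -97 - 381 = -478)
(c(N) + s)² = ((3 + 20)/(40 + 20) - 478)² = (23/60 - 478)² = (-28657/60)² = 821223649/3600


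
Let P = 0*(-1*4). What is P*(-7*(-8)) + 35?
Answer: 35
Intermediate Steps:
P = 0 (P = 0*(-4) = 0)
P*(-7*(-8)) + 35 = 0*(-7*(-8)) + 35 = 0*56 + 35 = 0 + 35 = 35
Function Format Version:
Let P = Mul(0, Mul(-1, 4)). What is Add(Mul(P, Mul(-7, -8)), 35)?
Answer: 35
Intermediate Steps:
P = 0 (P = Mul(0, -4) = 0)
Add(Mul(P, Mul(-7, -8)), 35) = Add(Mul(0, Mul(-7, -8)), 35) = Add(Mul(0, 56), 35) = Add(0, 35) = 35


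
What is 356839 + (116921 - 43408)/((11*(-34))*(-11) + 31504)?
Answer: 1155451365/3238 ≈ 3.5684e+5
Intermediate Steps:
356839 + (116921 - 43408)/((11*(-34))*(-11) + 31504) = 356839 + 73513/(-374*(-11) + 31504) = 356839 + 73513/(4114 + 31504) = 356839 + 73513/35618 = 356839 + 73513*(1/35618) = 356839 + 6683/3238 = 1155451365/3238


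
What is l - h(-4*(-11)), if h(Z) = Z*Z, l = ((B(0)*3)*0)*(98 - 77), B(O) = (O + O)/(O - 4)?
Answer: -1936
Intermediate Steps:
B(O) = 2*O/(-4 + O) (B(O) = (2*O)/(-4 + O) = 2*O/(-4 + O))
l = 0 (l = (((2*0/(-4 + 0))*3)*0)*(98 - 77) = (((2*0/(-4))*3)*0)*21 = (((2*0*(-1/4))*3)*0)*21 = ((0*3)*0)*21 = (0*0)*21 = 0*21 = 0)
h(Z) = Z**2
l - h(-4*(-11)) = 0 - (-4*(-11))**2 = 0 - 1*44**2 = 0 - 1*1936 = 0 - 1936 = -1936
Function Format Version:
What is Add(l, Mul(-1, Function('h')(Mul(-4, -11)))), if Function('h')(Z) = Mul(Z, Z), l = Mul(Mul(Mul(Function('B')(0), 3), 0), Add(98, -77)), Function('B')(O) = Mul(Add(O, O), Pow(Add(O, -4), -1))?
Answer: -1936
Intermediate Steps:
Function('B')(O) = Mul(2, O, Pow(Add(-4, O), -1)) (Function('B')(O) = Mul(Mul(2, O), Pow(Add(-4, O), -1)) = Mul(2, O, Pow(Add(-4, O), -1)))
l = 0 (l = Mul(Mul(Mul(Mul(2, 0, Pow(Add(-4, 0), -1)), 3), 0), Add(98, -77)) = Mul(Mul(Mul(Mul(2, 0, Pow(-4, -1)), 3), 0), 21) = Mul(Mul(Mul(Mul(2, 0, Rational(-1, 4)), 3), 0), 21) = Mul(Mul(Mul(0, 3), 0), 21) = Mul(Mul(0, 0), 21) = Mul(0, 21) = 0)
Function('h')(Z) = Pow(Z, 2)
Add(l, Mul(-1, Function('h')(Mul(-4, -11)))) = Add(0, Mul(-1, Pow(Mul(-4, -11), 2))) = Add(0, Mul(-1, Pow(44, 2))) = Add(0, Mul(-1, 1936)) = Add(0, -1936) = -1936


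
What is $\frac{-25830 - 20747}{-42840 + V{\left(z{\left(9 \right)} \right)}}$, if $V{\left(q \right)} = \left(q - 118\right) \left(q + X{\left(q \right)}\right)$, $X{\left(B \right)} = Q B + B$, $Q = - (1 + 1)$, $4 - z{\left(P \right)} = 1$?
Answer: $\frac{46577}{42840} \approx 1.0872$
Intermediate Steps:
$z{\left(P \right)} = 3$ ($z{\left(P \right)} = 4 - 1 = 3$)
$Q = -2$ ($Q = \left(-1\right) 2 = -2$)
$X{\left(B \right)} = - B$ ($X{\left(B \right)} = - 2 B + B = - B$)
$V{\left(q \right)} = 0$ ($V{\left(q \right)} = \left(q - 118\right) \left(q - q\right) = \left(-118 + q\right) 0 = 0$)
$\frac{-25830 - 20747}{-42840 + V{\left(z{\left(9 \right)} \right)}} = \frac{-25830 - 20747}{-42840 + 0} = - \frac{46577}{-42840} = \left(-46577\right) \left(- \frac{1}{42840}\right) = \frac{46577}{42840}$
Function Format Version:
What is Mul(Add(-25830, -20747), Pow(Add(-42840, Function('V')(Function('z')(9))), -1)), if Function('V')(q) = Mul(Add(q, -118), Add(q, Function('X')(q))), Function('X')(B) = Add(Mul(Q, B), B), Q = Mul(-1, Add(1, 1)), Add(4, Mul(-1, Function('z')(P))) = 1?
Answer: Rational(46577, 42840) ≈ 1.0872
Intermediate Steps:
Function('z')(P) = 3 (Function('z')(P) = Add(4, Mul(-1, 1)) = Add(4, -1) = 3)
Q = -2 (Q = Mul(-1, 2) = -2)
Function('X')(B) = Mul(-1, B) (Function('X')(B) = Add(Mul(-2, B), B) = Mul(-1, B))
Function('V')(q) = 0 (Function('V')(q) = Mul(Add(q, -118), Add(q, Mul(-1, q))) = Mul(Add(-118, q), 0) = 0)
Mul(Add(-25830, -20747), Pow(Add(-42840, Function('V')(Function('z')(9))), -1)) = Mul(Add(-25830, -20747), Pow(Add(-42840, 0), -1)) = Mul(-46577, Pow(-42840, -1)) = Mul(-46577, Rational(-1, 42840)) = Rational(46577, 42840)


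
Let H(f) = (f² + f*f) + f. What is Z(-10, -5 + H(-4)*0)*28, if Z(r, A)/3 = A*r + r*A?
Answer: 8400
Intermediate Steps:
H(f) = f + 2*f² (H(f) = (f² + f²) + f = 2*f² + f = f + 2*f²)
Z(r, A) = 6*A*r (Z(r, A) = 3*(A*r + r*A) = 3*(A*r + A*r) = 3*(2*A*r) = 6*A*r)
Z(-10, -5 + H(-4)*0)*28 = (6*(-5 - 4*(1 + 2*(-4))*0)*(-10))*28 = (6*(-5 - 4*(1 - 8)*0)*(-10))*28 = (6*(-5 - 4*(-7)*0)*(-10))*28 = (6*(-5 + 28*0)*(-10))*28 = (6*(-5 + 0)*(-10))*28 = (6*(-5)*(-10))*28 = 300*28 = 8400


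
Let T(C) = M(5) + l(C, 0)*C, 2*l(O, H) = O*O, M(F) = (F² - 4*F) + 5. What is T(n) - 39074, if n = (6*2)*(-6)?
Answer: -225688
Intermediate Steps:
M(F) = 5 + F² - 4*F
n = -72 (n = 12*(-6) = -72)
l(O, H) = O²/2 (l(O, H) = (O*O)/2 = O²/2)
T(C) = 10 + C³/2 (T(C) = (5 + 5² - 4*5) + (C²/2)*C = (5 + 25 - 20) + C³/2 = 10 + C³/2)
T(n) - 39074 = (10 + (½)*(-72)³) - 39074 = (10 + (½)*(-373248)) - 39074 = (10 - 186624) - 39074 = -186614 - 39074 = -225688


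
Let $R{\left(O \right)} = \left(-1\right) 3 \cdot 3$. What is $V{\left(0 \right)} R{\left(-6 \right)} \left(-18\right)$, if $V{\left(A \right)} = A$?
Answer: $0$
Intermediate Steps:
$R{\left(O \right)} = -9$ ($R{\left(O \right)} = \left(-3\right) 3 = -9$)
$V{\left(0 \right)} R{\left(-6 \right)} \left(-18\right) = 0 \left(-9\right) \left(-18\right) = 0 \left(-18\right) = 0$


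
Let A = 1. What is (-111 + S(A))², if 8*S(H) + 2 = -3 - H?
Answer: 199809/16 ≈ 12488.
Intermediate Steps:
S(H) = -5/8 - H/8 (S(H) = -¼ + (-3 - H)/8 = -¼ + (-3/8 - H/8) = -5/8 - H/8)
(-111 + S(A))² = (-111 + (-5/8 - ⅛*1))² = (-111 + (-5/8 - ⅛))² = (-111 - ¾)² = (-447/4)² = 199809/16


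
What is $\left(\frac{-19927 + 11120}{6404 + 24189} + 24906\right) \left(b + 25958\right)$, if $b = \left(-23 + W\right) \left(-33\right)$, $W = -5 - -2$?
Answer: $\frac{20432195134016}{30593} \approx 6.6787 \cdot 10^{8}$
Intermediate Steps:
$W = -3$ ($W = -5 + 2 = -3$)
$b = 858$ ($b = \left(-23 - 3\right) \left(-33\right) = \left(-26\right) \left(-33\right) = 858$)
$\left(\frac{-19927 + 11120}{6404 + 24189} + 24906\right) \left(b + 25958\right) = \left(\frac{-19927 + 11120}{6404 + 24189} + 24906\right) \left(858 + 25958\right) = \left(- \frac{8807}{30593} + 24906\right) 26816 = \frac{761940451}{30593} \cdot 26816 = \frac{20432195134016}{30593}$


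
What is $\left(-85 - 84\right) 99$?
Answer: $-16731$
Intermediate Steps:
$\left(-85 - 84\right) 99 = \left(-169\right) 99 = -16731$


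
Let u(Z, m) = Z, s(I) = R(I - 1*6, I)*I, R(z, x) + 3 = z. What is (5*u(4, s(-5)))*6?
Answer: 120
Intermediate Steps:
R(z, x) = -3 + z
s(I) = I*(-9 + I) (s(I) = (-3 + (I - 1*6))*I = (-3 + (I - 6))*I = (-3 + (-6 + I))*I = (-9 + I)*I = I*(-9 + I))
(5*u(4, s(-5)))*6 = (5*4)*6 = 20*6 = 120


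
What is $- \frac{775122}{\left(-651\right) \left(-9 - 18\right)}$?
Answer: $- \frac{258374}{5859} \approx -44.099$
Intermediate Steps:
$- \frac{775122}{\left(-651\right) \left(-9 - 18\right)} = - \frac{775122}{\left(-651\right) \left(-27\right)} = - \frac{775122}{17577} = \left(-775122\right) \frac{1}{17577} = - \frac{258374}{5859}$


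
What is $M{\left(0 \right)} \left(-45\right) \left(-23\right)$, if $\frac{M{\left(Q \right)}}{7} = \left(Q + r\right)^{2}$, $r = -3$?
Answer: $65205$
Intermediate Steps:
$M{\left(Q \right)} = 7 \left(-3 + Q\right)^{2}$ ($M{\left(Q \right)} = 7 \left(Q - 3\right)^{2} = 7 \left(-3 + Q\right)^{2}$)
$M{\left(0 \right)} \left(-45\right) \left(-23\right) = 7 \left(-3 + 0\right)^{2} \left(-45\right) \left(-23\right) = 7 \left(-3\right)^{2} \left(-45\right) \left(-23\right) = 7 \cdot 9 \left(-45\right) \left(-23\right) = 63 \left(-45\right) \left(-23\right) = \left(-2835\right) \left(-23\right) = 65205$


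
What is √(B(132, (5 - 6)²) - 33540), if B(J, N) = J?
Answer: 24*I*√58 ≈ 182.78*I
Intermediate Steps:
√(B(132, (5 - 6)²) - 33540) = √(132 - 33540) = √(-33408) = 24*I*√58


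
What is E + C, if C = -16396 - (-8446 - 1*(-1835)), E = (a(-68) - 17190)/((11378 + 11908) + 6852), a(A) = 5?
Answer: -294917515/30138 ≈ -9785.6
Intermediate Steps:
E = -17185/30138 (E = (5 - 17190)/((11378 + 11908) + 6852) = -17185/(23286 + 6852) = -17185/30138 ≈ -0.57021)
C = -9785 (C = -16396 - (-8446 + 1835) = -16396 - 1*(-6611) = -16396 + 6611 = -9785)
E + C = -17185/30138 - 9785 = -294917515/30138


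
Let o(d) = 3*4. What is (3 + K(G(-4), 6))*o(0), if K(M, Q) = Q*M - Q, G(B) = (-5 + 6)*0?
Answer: -36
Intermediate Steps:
o(d) = 12
G(B) = 0 (G(B) = 1*0 = 0)
K(M, Q) = -Q + M*Q (K(M, Q) = M*Q - Q = -Q + M*Q)
(3 + K(G(-4), 6))*o(0) = (3 + 6*(-1 + 0))*12 = (3 + 6*(-1))*12 = (3 - 6)*12 = -3*12 = -36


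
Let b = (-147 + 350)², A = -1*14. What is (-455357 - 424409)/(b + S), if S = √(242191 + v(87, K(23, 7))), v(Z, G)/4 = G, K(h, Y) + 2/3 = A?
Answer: -7768773663/363844189 + 439883*√2179191/2546909323 ≈ -21.097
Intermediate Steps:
A = -14
b = 41209 (b = 203² = 41209)
K(h, Y) = -44/3 (K(h, Y) = -⅔ - 14 = -44/3)
v(Z, G) = 4*G
S = √2179191/3 (S = √(242191 + 4*(-44/3)) = √(242191 - 176/3) = √(726397/3) = √2179191/3 ≈ 492.07)
(-455357 - 424409)/(b + S) = (-455357 - 424409)/(41209 + √2179191/3) = -879766/(41209 + √2179191/3)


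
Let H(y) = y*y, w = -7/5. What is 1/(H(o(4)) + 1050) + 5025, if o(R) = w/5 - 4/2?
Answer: 3313983100/659499 ≈ 5025.0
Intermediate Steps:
w = -7/5 (w = -7*⅕ = -7/5 ≈ -1.4000)
o(R) = -57/25 (o(R) = -7/5/5 - 4/2 = -7/5*⅕ - 4*½ = -7/25 - 2 = -57/25)
H(y) = y²
1/(H(o(4)) + 1050) + 5025 = 1/((-57/25)² + 1050) + 5025 = 1/(3249/625 + 1050) + 5025 = 1/(659499/625) + 5025 = 625/659499 + 5025 = 3313983100/659499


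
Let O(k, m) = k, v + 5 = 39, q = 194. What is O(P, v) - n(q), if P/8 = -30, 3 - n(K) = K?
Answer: -49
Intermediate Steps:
v = 34 (v = -5 + 39 = 34)
n(K) = 3 - K
P = -240 (P = 8*(-30) = -240)
O(P, v) - n(q) = -240 - (3 - 1*194) = -240 - (3 - 194) = -240 - 1*(-191) = -240 + 191 = -49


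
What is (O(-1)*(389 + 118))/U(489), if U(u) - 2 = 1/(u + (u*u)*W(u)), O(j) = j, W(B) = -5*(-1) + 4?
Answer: -1091357046/4305157 ≈ -253.50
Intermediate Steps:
W(B) = 9 (W(B) = 5 + 4 = 9)
U(u) = 2 + 1/(u + 9*u**2) (U(u) = 2 + 1/(u + (u*u)*9) = 2 + 1/(u + u**2*9) = 2 + 1/(u + 9*u**2))
(O(-1)*(389 + 118))/U(489) = (-(389 + 118))/(((1 + 2*489 + 18*489**2)/(489*(1 + 9*489)))) = (-1*507)/(((1 + 978 + 18*239121)/(489*(1 + 4401)))) = -507*2152578/(1 + 978 + 4304178) = -507/((1/489)*(1/4402)*4305157) = -507/4305157/2152578 = -507*2152578/4305157 = -1091357046/4305157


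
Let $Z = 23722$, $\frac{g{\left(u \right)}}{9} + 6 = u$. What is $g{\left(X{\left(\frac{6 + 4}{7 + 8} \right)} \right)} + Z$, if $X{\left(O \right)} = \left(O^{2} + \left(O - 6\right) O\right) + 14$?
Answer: $23766$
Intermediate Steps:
$X{\left(O \right)} = 14 + O^{2} + O \left(-6 + O\right)$ ($X{\left(O \right)} = \left(O^{2} + \left(-6 + O\right) O\right) + 14 = \left(O^{2} + O \left(-6 + O\right)\right) + 14 = 14 + O^{2} + O \left(-6 + O\right)$)
$g{\left(u \right)} = -54 + 9 u$
$g{\left(X{\left(\frac{6 + 4}{7 + 8} \right)} \right)} + Z = \left(-54 + 9 \left(14 - 6 \frac{6 + 4}{7 + 8} + 2 \left(\frac{6 + 4}{7 + 8}\right)^{2}\right)\right) + 23722 = \left(-54 + 9 \left(14 - 6 \cdot \frac{10}{15} + 2 \left(\frac{10}{15}\right)^{2}\right)\right) + 23722 = \left(-54 + 9 \left(14 - 6 \cdot 10 \cdot \frac{1}{15} + 2 \left(10 \cdot \frac{1}{15}\right)^{2}\right)\right) + 23722 = \left(-54 + 9 \left(14 - 4 + 2 \left(\frac{2}{3}\right)^{2}\right)\right) + 23722 = \left(-54 + 9 \left(14 - 4 + 2 \cdot \frac{4}{9}\right)\right) + 23722 = \left(-54 + 9 \left(14 - 4 + \frac{8}{9}\right)\right) + 23722 = \left(-54 + 9 \cdot \frac{98}{9}\right) + 23722 = \left(-54 + 98\right) + 23722 = 44 + 23722 = 23766$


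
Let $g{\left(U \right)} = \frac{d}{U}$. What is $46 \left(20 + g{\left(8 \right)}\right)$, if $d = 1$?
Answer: $\frac{3703}{4} \approx 925.75$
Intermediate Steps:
$g{\left(U \right)} = \frac{1}{U}$ ($g{\left(U \right)} = 1 \frac{1}{U} = \frac{1}{U}$)
$46 \left(20 + g{\left(8 \right)}\right) = 46 \left(20 + \frac{1}{8}\right) = 46 \cdot \frac{161}{8} = \frac{3703}{4}$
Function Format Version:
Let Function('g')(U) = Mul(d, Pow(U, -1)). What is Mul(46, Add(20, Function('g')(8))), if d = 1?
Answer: Rational(3703, 4) ≈ 925.75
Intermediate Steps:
Function('g')(U) = Pow(U, -1) (Function('g')(U) = Mul(1, Pow(U, -1)) = Pow(U, -1))
Mul(46, Add(20, Function('g')(8))) = Mul(46, Add(20, Pow(8, -1))) = Mul(46, Add(20, Rational(1, 8))) = Mul(46, Rational(161, 8)) = Rational(3703, 4)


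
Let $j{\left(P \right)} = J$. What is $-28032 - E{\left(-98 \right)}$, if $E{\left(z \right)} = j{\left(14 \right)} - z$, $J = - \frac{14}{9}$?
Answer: $- \frac{253156}{9} \approx -28128.0$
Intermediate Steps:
$J = - \frac{14}{9}$ ($J = \left(-14\right) \frac{1}{9} = - \frac{14}{9} \approx -1.5556$)
$j{\left(P \right)} = - \frac{14}{9}$
$E{\left(z \right)} = - \frac{14}{9} - z$
$-28032 - E{\left(-98 \right)} = -28032 - \left(- \frac{14}{9} - -98\right) = -28032 - \left(- \frac{14}{9} + 98\right) = -28032 - \frac{868}{9} = - \frac{253156}{9}$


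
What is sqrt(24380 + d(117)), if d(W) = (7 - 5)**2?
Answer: 8*sqrt(381) ≈ 156.15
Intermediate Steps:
d(W) = 4 (d(W) = 2**2 = 4)
sqrt(24380 + d(117)) = sqrt(24380 + 4) = sqrt(24384) = 8*sqrt(381)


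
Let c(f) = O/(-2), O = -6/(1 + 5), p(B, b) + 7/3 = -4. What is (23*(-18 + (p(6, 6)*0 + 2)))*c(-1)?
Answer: -184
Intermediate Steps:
p(B, b) = -19/3 (p(B, b) = -7/3 - 4 = -19/3)
O = -1 (O = -6/6 = -6*⅙ = -1)
c(f) = ½ (c(f) = -1/(-2) = -1*(-½) = ½)
(23*(-18 + (p(6, 6)*0 + 2)))*c(-1) = (23*(-18 + (-19/3*0 + 2)))*(½) = (23*(-18 + (0 + 2)))*(½) = (23*(-18 + 2))*(½) = (23*(-16))*(½) = -368*½ = -184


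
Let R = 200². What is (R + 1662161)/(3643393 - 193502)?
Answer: 1702161/3449891 ≈ 0.49340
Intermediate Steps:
R = 40000
(R + 1662161)/(3643393 - 193502) = (40000 + 1662161)/(3643393 - 193502) = 1702161/3449891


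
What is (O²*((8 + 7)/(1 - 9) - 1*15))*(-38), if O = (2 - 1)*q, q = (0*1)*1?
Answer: 0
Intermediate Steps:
q = 0 (q = 0*1 = 0)
O = 0 (O = (2 - 1)*0 = 1*0 = 0)
(O²*((8 + 7)/(1 - 9) - 1*15))*(-38) = (0²*((8 + 7)/(1 - 9) - 1*15))*(-38) = (0*(15/(-8) - 15))*(-38) = (0*(15*(-⅛) - 15))*(-38) = (0*(-15/8 - 15))*(-38) = (0*(-135/8))*(-38) = 0*(-38) = 0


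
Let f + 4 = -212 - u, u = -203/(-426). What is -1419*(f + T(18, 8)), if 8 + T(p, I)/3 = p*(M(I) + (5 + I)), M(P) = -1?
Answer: -82115165/142 ≈ -5.7828e+5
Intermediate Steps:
u = 203/426 (u = -203*(-1/426) = 203/426 ≈ 0.47653)
f = -92219/426 (f = -4 + (-212 - 1*203/426) = -4 + (-212 - 203/426) = -4 - 90515/426 = -92219/426 ≈ -216.48)
T(p, I) = -24 + 3*p*(4 + I) (T(p, I) = -24 + 3*(p*(-1 + (5 + I))) = -24 + 3*(p*(4 + I)) = -24 + 3*p*(4 + I))
-1419*(f + T(18, 8)) = -1419*(-92219/426 + (-24 + 12*18 + 3*8*18)) = -1419*(-92219/426 + (-24 + 216 + 432)) = -1419*(-92219/426 + 624) = -1419*173605/426 = -82115165/142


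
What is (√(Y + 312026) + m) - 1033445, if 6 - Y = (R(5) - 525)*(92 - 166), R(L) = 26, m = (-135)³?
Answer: -3493820 + √275106 ≈ -3.4933e+6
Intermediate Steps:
m = -2460375
Y = -36920 (Y = 6 - (26 - 525)*(92 - 166) = 6 - (-499)*(-74) = 6 - 1*36926 = 6 - 36926 = -36920)
(√(Y + 312026) + m) - 1033445 = (√(-36920 + 312026) - 2460375) - 1033445 = (√275106 - 2460375) - 1033445 = (-2460375 + √275106) - 1033445 = -3493820 + √275106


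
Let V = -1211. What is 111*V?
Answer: -134421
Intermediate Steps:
111*V = 111*(-1211) = -134421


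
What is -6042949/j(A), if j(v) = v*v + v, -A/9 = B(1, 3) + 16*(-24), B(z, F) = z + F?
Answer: -549359/1063620 ≈ -0.51650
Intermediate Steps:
B(z, F) = F + z
A = 3420 (A = -9*((3 + 1) + 16*(-24)) = -9*(4 - 384) = -9*(-380) = 3420)
j(v) = v + v² (j(v) = v² + v = v + v²)
-6042949/j(A) = -6042949*1/(3420*(1 + 3420)) = -6042949/(3420*3421) = -6042949/11699820 = -6042949*1/11699820 = -549359/1063620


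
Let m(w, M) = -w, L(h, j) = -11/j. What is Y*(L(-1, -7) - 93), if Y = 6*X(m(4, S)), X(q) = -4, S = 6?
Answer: 15360/7 ≈ 2194.3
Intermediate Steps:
Y = -24 (Y = 6*(-4) = -24)
Y*(L(-1, -7) - 93) = -24*(-11/(-7) - 93) = -24*(-11*(-⅐) - 93) = -24*(11/7 - 93) = -24*(-640/7) = 15360/7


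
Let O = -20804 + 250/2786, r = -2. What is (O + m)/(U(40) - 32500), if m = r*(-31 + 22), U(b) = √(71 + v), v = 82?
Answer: 20021917500/31305447593 + 1848177*√17/31305447593 ≈ 0.63981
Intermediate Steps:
U(b) = 3*√17 (U(b) = √(71 + 82) = √153 = 3*√17)
O = -28979847/1393 (O = -20804 + 250*(1/2786) = -20804 + 125/1393 = -28979847/1393 ≈ -20804.)
m = 18 (m = -2*(-31 + 22) = -2*(-9) = 18)
(O + m)/(U(40) - 32500) = (-28979847/1393 + 18)/(3*√17 - 32500) = -28954773/(1393*(-32500 + 3*√17))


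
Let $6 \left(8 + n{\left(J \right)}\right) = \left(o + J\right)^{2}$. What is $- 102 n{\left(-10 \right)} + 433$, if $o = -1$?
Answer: $-808$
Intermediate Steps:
$n{\left(J \right)} = -8 + \frac{\left(-1 + J\right)^{2}}{6}$
$- 102 n{\left(-10 \right)} + 433 = - 102 \left(-8 + \frac{\left(-1 - 10\right)^{2}}{6}\right) + 433 = - 102 \left(-8 + \frac{\left(-11\right)^{2}}{6}\right) + 433 = - 102 \left(-8 + \frac{1}{6} \cdot 121\right) + 433 = - 102 \left(-8 + \frac{121}{6}\right) + 433 = \left(-102\right) \frac{73}{6} + 433 = -1241 + 433 = -808$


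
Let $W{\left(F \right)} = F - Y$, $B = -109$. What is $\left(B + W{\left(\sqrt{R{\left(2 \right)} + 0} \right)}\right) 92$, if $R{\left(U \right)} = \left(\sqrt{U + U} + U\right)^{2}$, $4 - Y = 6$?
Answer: $-9476$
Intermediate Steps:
$Y = -2$ ($Y = 4 - 6 = -2$)
$R{\left(U \right)} = \left(U + \sqrt{2} \sqrt{U}\right)^{2}$ ($R{\left(U \right)} = \left(\sqrt{2 U} + U\right)^{2} = \left(\sqrt{2} \sqrt{U} + U\right)^{2} = \left(U + \sqrt{2} \sqrt{U}\right)^{2}$)
$W{\left(F \right)} = 2 + F$ ($W{\left(F \right)} = F - -2 = F + 2 = 2 + F$)
$\left(B + W{\left(\sqrt{R{\left(2 \right)} + 0} \right)}\right) 92 = \left(-109 + \left(2 + \sqrt{\left(2 + \sqrt{2} \sqrt{2}\right)^{2} + 0}\right)\right) 92 = \left(-109 + \left(2 + \sqrt{\left(2 + 2\right)^{2} + 0}\right)\right) 92 = \left(-109 + \left(2 + \sqrt{4^{2} + 0}\right)\right) 92 = \left(-109 + \left(2 + \sqrt{16 + 0}\right)\right) 92 = \left(-109 + \left(2 + \sqrt{16}\right)\right) 92 = \left(-109 + \left(2 + 4\right)\right) 92 = \left(-109 + 6\right) 92 = \left(-103\right) 92 = -9476$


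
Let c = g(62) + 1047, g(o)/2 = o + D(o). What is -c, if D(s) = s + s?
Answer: -1419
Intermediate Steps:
D(s) = 2*s
g(o) = 6*o (g(o) = 2*(o + 2*o) = 2*(3*o) = 6*o)
c = 1419 (c = 6*62 + 1047 = 372 + 1047 = 1419)
-c = -1*1419 = -1419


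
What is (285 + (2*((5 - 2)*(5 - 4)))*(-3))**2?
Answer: 71289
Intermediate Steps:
(285 + (2*((5 - 2)*(5 - 4)))*(-3))**2 = (285 + (2*(3*1))*(-3))**2 = (285 + (2*3)*(-3))**2 = (285 + 6*(-3))**2 = (285 - 18)**2 = 267**2 = 71289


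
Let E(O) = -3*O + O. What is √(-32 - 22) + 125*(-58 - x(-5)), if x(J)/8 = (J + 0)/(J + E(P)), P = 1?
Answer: -55750/7 + 3*I*√6 ≈ -7964.3 + 7.3485*I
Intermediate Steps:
E(O) = -2*O
x(J) = 8*J/(-2 + J) (x(J) = 8*((J + 0)/(J - 2*1)) = 8*(J/(J - 2)) = 8*(J/(-2 + J)) = 8*J/(-2 + J))
√(-32 - 22) + 125*(-58 - x(-5)) = √(-32 - 22) + 125*(-58 - 8*(-5)/(-2 - 5)) = √(-54) + 125*(-58 - 8*(-5)/(-7)) = 3*I*√6 + 125*(-58 - 8*(-5)*(-1)/7) = 3*I*√6 + 125*(-58 - 1*40/7) = 3*I*√6 + 125*(-58 - 40/7) = 3*I*√6 + 125*(-446/7) = 3*I*√6 - 55750/7 = -55750/7 + 3*I*√6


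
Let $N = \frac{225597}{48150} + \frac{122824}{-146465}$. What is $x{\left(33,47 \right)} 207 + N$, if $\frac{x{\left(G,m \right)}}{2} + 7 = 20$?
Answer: $\frac{2532170101567}{470152650} \approx 5385.8$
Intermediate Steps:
$x{\left(G,m \right)} = 26$ ($x{\left(G,m \right)} = -14 + 2 \cdot 20 = -14 + 40 = 26$)
$N = \frac{1808539267}{470152650}$ ($N = 225597 \cdot \frac{1}{48150} + 122824 \left(- \frac{1}{146465}\right) = \frac{75199}{16050} - \frac{122824}{146465} = \frac{1808539267}{470152650} \approx 3.8467$)
$x{\left(33,47 \right)} 207 + N = 26 \cdot 207 + \frac{1808539267}{470152650} = 5382 + \frac{1808539267}{470152650} = \frac{2532170101567}{470152650}$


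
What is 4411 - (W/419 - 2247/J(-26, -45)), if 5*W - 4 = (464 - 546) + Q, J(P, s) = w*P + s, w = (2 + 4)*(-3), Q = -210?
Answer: 1304597108/295395 ≈ 4416.5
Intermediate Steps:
w = -18 (w = 6*(-3) = -18)
J(P, s) = s - 18*P (J(P, s) = -18*P + s = s - 18*P)
W = -288/5 (W = 4/5 + ((464 - 546) - 210)/5 = 4/5 + (-82 - 210)/5 = 4/5 + (1/5)*(-292) = 4/5 - 292/5 = -288/5 ≈ -57.600)
4411 - (W/419 - 2247/J(-26, -45)) = 4411 - (-288/5/419 - 2247/(-45 - 18*(-26))) = 4411 - (-288/5*1/419 - 2247/(-45 + 468)) = 4411 - (-288/2095 - 2247/423) = 4411 - (-288/2095 - 2247*1/423) = 4411 - (-288/2095 - 749/141) = 4411 - 1*(-1609763/295395) = 4411 + 1609763/295395 = 1304597108/295395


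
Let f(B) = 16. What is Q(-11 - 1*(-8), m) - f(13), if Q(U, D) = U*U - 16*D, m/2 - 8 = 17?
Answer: -807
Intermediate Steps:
m = 50 (m = 16 + 2*17 = 16 + 34 = 50)
Q(U, D) = U² - 16*D
Q(-11 - 1*(-8), m) - f(13) = ((-11 - 1*(-8))² - 16*50) - 1*16 = ((-11 + 8)² - 800) - 16 = ((-3)² - 800) - 16 = (9 - 800) - 16 = -791 - 16 = -807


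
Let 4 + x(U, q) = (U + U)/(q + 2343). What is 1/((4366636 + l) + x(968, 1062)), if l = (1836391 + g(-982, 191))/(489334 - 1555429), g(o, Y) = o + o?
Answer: 242003565/1056740232225479 ≈ 2.2901e-7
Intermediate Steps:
g(o, Y) = 2*o
l = -1834427/1066095 (l = (1836391 + 2*(-982))/(489334 - 1555429) = (1836391 - 1964)/(-1066095) = 1834427*(-1/1066095) = -1834427/1066095 ≈ -1.7207)
x(U, q) = -4 + 2*U/(2343 + q) (x(U, q) = -4 + (U + U)/(q + 2343) = -4 + (2*U)/(2343 + q) = -4 + 2*U/(2343 + q))
1/((4366636 + l) + x(968, 1062)) = 1/((4366636 - 1834427/1066095) + 2*(-4686 + 968 - 2*1062)/(2343 + 1062)) = 1/(4655246971993/1066095 + 2*(-4686 + 968 - 2124)/3405) = 1/(4655246971993/1066095 + 2*(1/3405)*(-5842)) = 1/(4655246971993/1066095 - 11684/3405) = 1/(1056740232225479/242003565) = 242003565/1056740232225479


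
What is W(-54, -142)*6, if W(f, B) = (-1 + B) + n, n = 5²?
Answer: -708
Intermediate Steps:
n = 25
W(f, B) = 24 + B (W(f, B) = (-1 + B) + 25 = 24 + B)
W(-54, -142)*6 = (24 - 142)*6 = -118*6 = -708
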